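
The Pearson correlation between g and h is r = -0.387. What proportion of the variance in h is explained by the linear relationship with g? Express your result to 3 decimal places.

0.150

r² = (-0.387)² = 0.150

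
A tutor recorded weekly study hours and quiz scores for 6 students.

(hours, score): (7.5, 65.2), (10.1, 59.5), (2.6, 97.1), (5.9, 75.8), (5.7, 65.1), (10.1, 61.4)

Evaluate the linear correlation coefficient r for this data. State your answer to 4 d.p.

-0.8866

n = 6, Σx = 41.9, Σy = 424.1, Σx² = 334.33, Σy² = 30973.31, Σxy = 2780.84
nΣxy − ΣxΣy = 16685.04 − 17769.79 = -1084.75
nΣx² − (Σx)² = 2005.98 − 1755.61 = 250.37; nΣy² − (Σy)² = 185839.86 − 179860.81 = 5979.05
r = -1084.75 / √(250.37 × 5979.05) = -1084.75 / 1223.5092 ≈ -0.8866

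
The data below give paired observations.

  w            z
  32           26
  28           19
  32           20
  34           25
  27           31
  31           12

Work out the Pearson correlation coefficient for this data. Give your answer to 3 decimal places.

-0.178

n = 6, Σw = 184, Σz = 133, Σw² = 5678, Σz² = 3167, Σwz = 4063
nΣwz − ΣwΣz = 24378 − 24472 = -94
nΣw² − (Σw)² = 34068 − 33856 = 212; nΣz² − (Σz)² = 19002 − 17689 = 1313
r = -94 / √(212 × 1313) = -94 / 527.5945 ≈ -0.178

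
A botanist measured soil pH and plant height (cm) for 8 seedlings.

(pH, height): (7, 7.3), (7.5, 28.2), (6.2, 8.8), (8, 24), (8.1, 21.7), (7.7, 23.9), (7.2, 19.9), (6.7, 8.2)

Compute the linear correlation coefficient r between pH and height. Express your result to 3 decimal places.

n = 8, Σx = 58.4, Σy = 142, Σx² = 429.32, Σy² = 3007.32, Σxy = 1067.18
nΣxy − ΣxΣy = 8537.44 − 8292.8 = 244.64
nΣx² − (Σx)² = 3434.56 − 3410.56 = 24; nΣy² − (Σy)² = 24058.56 − 20164 = 3894.56
r = 244.64 / √(24 × 3894.56) = 244.64 / 305.7277 ≈ 0.800

0.800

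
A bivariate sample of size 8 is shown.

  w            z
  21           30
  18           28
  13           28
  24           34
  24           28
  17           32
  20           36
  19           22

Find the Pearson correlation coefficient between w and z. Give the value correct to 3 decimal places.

n = 8, Σw = 156, Σz = 238, Σw² = 3136, Σz² = 7212, Σwz = 4668
nΣwz − ΣwΣz = 37344 − 37128 = 216
nΣw² − (Σw)² = 25088 − 24336 = 752; nΣz² − (Σz)² = 57696 − 56644 = 1052
r = 216 / √(752 × 1052) = 216 / 889.4403 ≈ 0.243

0.243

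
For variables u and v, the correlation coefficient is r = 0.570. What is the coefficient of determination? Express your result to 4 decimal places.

r² = (0.570)² = 0.3249

0.3249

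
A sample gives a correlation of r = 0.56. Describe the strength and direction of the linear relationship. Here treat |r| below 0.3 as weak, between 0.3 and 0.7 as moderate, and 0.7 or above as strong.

moderate positive

r = 0.56 > 0 so the relationship is positive.
|r| = 0.56, which falls in the moderate range.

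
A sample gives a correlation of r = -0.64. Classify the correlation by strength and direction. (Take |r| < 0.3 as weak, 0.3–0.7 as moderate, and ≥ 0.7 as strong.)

moderate negative

r = -0.64 < 0 so the relationship is negative.
|r| = 0.64, which falls in the moderate range.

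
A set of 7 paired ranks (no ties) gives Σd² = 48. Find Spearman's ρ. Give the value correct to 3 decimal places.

0.143

ρ = 1 − 6Σd² / [n(n²−1)] = 1 − 6×48 / (7×48)
  = 1 − 288/336 = 1 − 0.8571 ≈ 0.143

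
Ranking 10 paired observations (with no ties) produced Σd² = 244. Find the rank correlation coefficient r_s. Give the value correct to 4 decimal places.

ρ = 1 − 6Σd² / [n(n²−1)] = 1 − 6×244 / (10×99)
  = 1 − 1464/990 = 1 − 1.47879 ≈ -0.4788

-0.4788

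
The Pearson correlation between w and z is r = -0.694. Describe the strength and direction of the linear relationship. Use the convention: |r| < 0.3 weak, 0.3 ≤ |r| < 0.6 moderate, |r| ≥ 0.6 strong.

strong negative

r = -0.694 < 0 so the relationship is negative.
|r| = 0.694, which falls in the strong range.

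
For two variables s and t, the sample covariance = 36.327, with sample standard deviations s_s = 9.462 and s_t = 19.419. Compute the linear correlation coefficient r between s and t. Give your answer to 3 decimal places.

0.198

r = Cov(s,t) / (s_s · s_t) = 36.327 / (9.462 × 19.419)
  = 36.327 / 183.7426 ≈ 0.198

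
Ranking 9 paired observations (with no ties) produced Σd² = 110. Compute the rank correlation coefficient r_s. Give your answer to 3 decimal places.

0.083

ρ = 1 − 6Σd² / [n(n²−1)] = 1 − 6×110 / (9×80)
  = 1 − 660/720 = 1 − 0.9167 ≈ 0.083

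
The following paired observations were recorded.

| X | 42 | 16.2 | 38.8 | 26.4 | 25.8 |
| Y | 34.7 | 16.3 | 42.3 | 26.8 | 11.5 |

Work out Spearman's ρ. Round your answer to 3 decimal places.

Rank X: 5, 1, 4, 3, 2
Rank Y: 4, 2, 5, 3, 1
d = rank(X) − rank(Y): 1, -1, -1, 0, 1; Σd² = 4
ρ = 1 − 6Σd² / [n(n²−1)] = 1 − 6×4 / (5×24) = 1 − 24/120 ≈ 0.800

0.800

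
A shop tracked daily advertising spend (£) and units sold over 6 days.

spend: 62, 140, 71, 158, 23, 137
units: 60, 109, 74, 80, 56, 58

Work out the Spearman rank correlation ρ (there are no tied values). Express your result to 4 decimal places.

0.7714

Rank spend: 2, 5, 3, 6, 1, 4
Rank units: 3, 6, 4, 5, 1, 2
d = rank(spend) − rank(units): -1, -1, -1, 1, 0, 2; Σd² = 8
ρ = 1 − 6Σd² / [n(n²−1)] = 1 − 6×8 / (6×35) = 1 − 48/210 ≈ 0.7714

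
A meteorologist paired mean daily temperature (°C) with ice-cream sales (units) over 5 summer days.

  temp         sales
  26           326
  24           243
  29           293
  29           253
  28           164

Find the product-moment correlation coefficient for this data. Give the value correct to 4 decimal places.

n = 5, Σx = 136, Σy = 1279, Σx² = 3718, Σy² = 342079, Σxy = 34734
nΣxy − ΣxΣy = 173670 − 173944 = -274
nΣx² − (Σx)² = 18590 − 18496 = 94; nΣy² − (Σy)² = 1710395 − 1635841 = 74554
r = -274 / √(94 × 74554) = -274 / 2647.2771 ≈ -0.1035

-0.1035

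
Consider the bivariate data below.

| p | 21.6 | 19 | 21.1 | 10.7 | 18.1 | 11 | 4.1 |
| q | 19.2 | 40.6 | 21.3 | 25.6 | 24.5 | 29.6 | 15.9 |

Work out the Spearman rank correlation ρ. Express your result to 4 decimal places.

Rank p: 7, 5, 6, 2, 4, 3, 1
Rank q: 2, 7, 3, 5, 4, 6, 1
d = rank(p) − rank(q): 5, -2, 3, -3, 0, -3, 0; Σd² = 56
ρ = 1 − 6Σd² / [n(n²−1)] = 1 − 6×56 / (7×48) = 1 − 336/336 ≈ 0.0000

0.0000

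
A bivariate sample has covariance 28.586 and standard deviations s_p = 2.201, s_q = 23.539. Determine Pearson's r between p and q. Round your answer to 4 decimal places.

r = Cov(p,q) / (s_p · s_q) = 28.586 / (2.201 × 23.539)
  = 28.586 / 51.8093 ≈ 0.5518

0.5518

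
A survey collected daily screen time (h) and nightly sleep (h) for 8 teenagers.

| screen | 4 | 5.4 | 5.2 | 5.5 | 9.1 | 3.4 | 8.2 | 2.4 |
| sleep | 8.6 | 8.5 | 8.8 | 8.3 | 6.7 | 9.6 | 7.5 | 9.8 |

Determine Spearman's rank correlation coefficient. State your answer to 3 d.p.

-0.976

Rank screen: 3, 5, 4, 6, 8, 2, 7, 1
Rank sleep: 5, 4, 6, 3, 1, 7, 2, 8
d = rank(screen) − rank(sleep): -2, 1, -2, 3, 7, -5, 5, -7; Σd² = 166
ρ = 1 − 6Σd² / [n(n²−1)] = 1 − 6×166 / (8×63) = 1 − 996/504 ≈ -0.976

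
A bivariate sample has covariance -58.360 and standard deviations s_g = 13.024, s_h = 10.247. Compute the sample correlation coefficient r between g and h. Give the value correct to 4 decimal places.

-0.4373

r = Cov(g,h) / (s_g · s_h) = -58.360 / (13.024 × 10.247)
  = -58.360 / 133.4569 ≈ -0.4373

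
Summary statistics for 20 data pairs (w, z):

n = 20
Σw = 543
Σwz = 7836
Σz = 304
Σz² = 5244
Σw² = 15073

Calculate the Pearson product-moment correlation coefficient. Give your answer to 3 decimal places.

-0.920

r = (nΣwz − ΣwΣz) / √[(nΣw² − (Σw)²)(nΣz² − (Σz)²)]
Numerator: 20×7836 − 543×304 = -8352
Denominator: √[(301460 − 294849)(104880 − 92416)] = √[6611 × 12464] = 9077.4173
r = -8352 / 9077.4173 ≈ -0.920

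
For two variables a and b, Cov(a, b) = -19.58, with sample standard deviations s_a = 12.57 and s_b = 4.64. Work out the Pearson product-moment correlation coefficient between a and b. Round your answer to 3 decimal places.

r = Cov(a,b) / (s_a · s_b) = -19.58 / (12.57 × 4.64)
  = -19.58 / 58.3248 ≈ -0.336

-0.336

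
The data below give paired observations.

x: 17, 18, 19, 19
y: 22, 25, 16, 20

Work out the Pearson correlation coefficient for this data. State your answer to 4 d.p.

-0.6225

n = 4, Σx = 73, Σy = 83, Σx² = 1335, Σy² = 1765, Σxy = 1508
nΣxy − ΣxΣy = 6032 − 6059 = -27
nΣx² − (Σx)² = 5340 − 5329 = 11; nΣy² − (Σy)² = 7060 − 6889 = 171
r = -27 / √(11 × 171) = -27 / 43.3705 ≈ -0.6225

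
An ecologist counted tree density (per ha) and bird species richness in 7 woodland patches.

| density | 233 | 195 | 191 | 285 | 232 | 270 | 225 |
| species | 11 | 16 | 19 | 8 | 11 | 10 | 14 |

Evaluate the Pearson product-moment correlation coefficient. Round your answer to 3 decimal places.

n = 7, Σx = 1631, Σy = 89, Σx² = 387369, Σy² = 1219, Σxy = 19994
nΣxy − ΣxΣy = 139958 − 145159 = -5201
nΣx² − (Σx)² = 2711583 − 2660161 = 51422; nΣy² − (Σy)² = 8533 − 7921 = 612
r = -5201 / √(51422 × 612) = -5201 / 5609.8364 ≈ -0.927

-0.927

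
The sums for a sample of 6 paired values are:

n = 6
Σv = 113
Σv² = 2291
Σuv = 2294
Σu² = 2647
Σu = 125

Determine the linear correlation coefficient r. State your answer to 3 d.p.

r = (nΣuv − ΣuΣv) / √[(nΣu² − (Σu)²)(nΣv² − (Σv)²)]
Numerator: 6×2294 − 125×113 = -361
Denominator: √[(15882 − 15625)(13746 − 12769)] = √[257 × 977] = 501.0878
r = -361 / 501.0878 ≈ -0.720

-0.720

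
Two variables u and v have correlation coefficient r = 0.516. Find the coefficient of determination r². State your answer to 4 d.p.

0.2663

r² = (0.516)² = 0.2663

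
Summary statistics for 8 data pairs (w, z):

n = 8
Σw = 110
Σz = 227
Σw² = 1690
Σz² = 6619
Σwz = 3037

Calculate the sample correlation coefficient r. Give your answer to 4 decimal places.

r = (nΣwz − ΣwΣz) / √[(nΣw² − (Σw)²)(nΣz² − (Σz)²)]
Numerator: 8×3037 − 110×227 = -674
Denominator: √[(13520 − 12100)(52952 − 51529)] = √[1420 × 1423] = 1421.4992
r = -674 / 1421.4992 ≈ -0.4741

-0.4741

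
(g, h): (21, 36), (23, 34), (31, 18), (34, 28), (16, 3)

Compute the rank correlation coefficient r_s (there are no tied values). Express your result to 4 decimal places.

0.1000

Rank g: 2, 3, 4, 5, 1
Rank h: 5, 4, 2, 3, 1
d = rank(g) − rank(h): -3, -1, 2, 2, 0; Σd² = 18
ρ = 1 − 6Σd² / [n(n²−1)] = 1 − 6×18 / (5×24) = 1 − 108/120 ≈ 0.1000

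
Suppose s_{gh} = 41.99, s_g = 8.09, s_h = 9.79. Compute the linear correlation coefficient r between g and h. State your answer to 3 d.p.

0.530

r = Cov(g,h) / (s_g · s_h) = 41.99 / (8.09 × 9.79)
  = 41.99 / 79.2011 ≈ 0.530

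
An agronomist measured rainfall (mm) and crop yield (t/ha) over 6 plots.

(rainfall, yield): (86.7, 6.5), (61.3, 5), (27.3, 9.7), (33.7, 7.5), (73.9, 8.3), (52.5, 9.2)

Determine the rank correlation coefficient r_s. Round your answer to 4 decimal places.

-0.6000

Rank rainfall: 6, 4, 1, 2, 5, 3
Rank yield: 2, 1, 6, 3, 4, 5
d = rank(rainfall) − rank(yield): 4, 3, -5, -1, 1, -2; Σd² = 56
ρ = 1 − 6Σd² / [n(n²−1)] = 1 − 6×56 / (6×35) = 1 − 336/210 ≈ -0.6000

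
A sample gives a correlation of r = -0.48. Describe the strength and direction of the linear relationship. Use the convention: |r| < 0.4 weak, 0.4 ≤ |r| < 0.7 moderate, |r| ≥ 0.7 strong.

moderate negative

r = -0.48 < 0 so the relationship is negative.
|r| = 0.48, which falls in the moderate range.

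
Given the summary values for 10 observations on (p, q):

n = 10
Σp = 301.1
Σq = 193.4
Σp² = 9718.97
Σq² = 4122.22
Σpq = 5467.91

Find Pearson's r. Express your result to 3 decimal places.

r = (nΣpq − ΣpΣq) / √[(nΣp² − (Σp)²)(nΣq² − (Σq)²)]
Numerator: 10×5467.91 − 301.1×193.4 = -3553.64
Denominator: √[(97189.7 − 90661.21)(41222.2 − 37403.56)] = √[6528.49 × 3818.64] = 4992.9904
r = -3553.64 / 4992.9904 ≈ -0.712

-0.712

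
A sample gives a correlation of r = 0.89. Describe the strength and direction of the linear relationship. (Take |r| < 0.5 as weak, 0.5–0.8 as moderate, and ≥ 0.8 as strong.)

r = 0.89 > 0 so the relationship is positive.
|r| = 0.89, which falls in the strong range.

strong positive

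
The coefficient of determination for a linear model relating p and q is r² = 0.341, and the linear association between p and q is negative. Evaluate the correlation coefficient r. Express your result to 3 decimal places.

-0.584

|r| = √0.341 = 0.584
The association is negative, so r = −0.584.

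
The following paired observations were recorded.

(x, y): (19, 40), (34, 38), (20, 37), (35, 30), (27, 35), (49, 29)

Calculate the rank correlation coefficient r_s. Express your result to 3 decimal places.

-0.829

Rank x: 1, 4, 2, 5, 3, 6
Rank y: 6, 5, 4, 2, 3, 1
d = rank(x) − rank(y): -5, -1, -2, 3, 0, 5; Σd² = 64
ρ = 1 − 6Σd² / [n(n²−1)] = 1 − 6×64 / (6×35) = 1 − 384/210 ≈ -0.829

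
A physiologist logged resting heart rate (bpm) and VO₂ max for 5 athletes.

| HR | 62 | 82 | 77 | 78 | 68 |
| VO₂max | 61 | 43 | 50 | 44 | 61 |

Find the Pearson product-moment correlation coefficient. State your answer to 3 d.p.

n = 5, Σx = 367, Σy = 259, Σx² = 27205, Σy² = 13727, Σxy = 18738
nΣxy − ΣxΣy = 93690 − 95053 = -1363
nΣx² − (Σx)² = 136025 − 134689 = 1336; nΣy² − (Σy)² = 68635 − 67081 = 1554
r = -1363 / √(1336 × 1554) = -1363 / 1440.8831 ≈ -0.946

-0.946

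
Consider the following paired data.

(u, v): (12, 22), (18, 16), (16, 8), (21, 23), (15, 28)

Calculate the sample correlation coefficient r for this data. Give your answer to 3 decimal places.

n = 5, Σu = 82, Σv = 97, Σu² = 1390, Σv² = 2117, Σuv = 1583
nΣuv − ΣuΣv = 7915 − 7954 = -39
nΣu² − (Σu)² = 6950 − 6724 = 226; nΣv² − (Σv)² = 10585 − 9409 = 1176
r = -39 / √(226 × 1176) = -39 / 515.5347 ≈ -0.076

-0.076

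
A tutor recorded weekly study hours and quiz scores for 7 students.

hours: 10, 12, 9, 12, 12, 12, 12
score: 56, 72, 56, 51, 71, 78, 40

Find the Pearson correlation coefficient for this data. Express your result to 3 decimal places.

0.224

n = 7, Σx = 79, Σy = 424, Σx² = 901, Σy² = 26782, Σxy = 4808
nΣxy − ΣxΣy = 33656 − 33496 = 160
nΣx² − (Σx)² = 6307 − 6241 = 66; nΣy² − (Σy)² = 187474 − 179776 = 7698
r = 160 / √(66 × 7698) = 160 / 712.7889 ≈ 0.224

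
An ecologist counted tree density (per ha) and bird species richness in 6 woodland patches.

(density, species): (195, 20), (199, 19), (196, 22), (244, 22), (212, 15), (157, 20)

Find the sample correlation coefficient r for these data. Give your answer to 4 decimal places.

n = 6, Σx = 1203, Σy = 118, Σx² = 245171, Σy² = 2354, Σxy = 23681
nΣxy − ΣxΣy = 142086 − 141954 = 132
nΣx² − (Σx)² = 1471026 − 1447209 = 23817; nΣy² − (Σy)² = 14124 − 13924 = 200
r = 132 / √(23817 × 200) = 132 / 2182.5215 ≈ 0.0605

0.0605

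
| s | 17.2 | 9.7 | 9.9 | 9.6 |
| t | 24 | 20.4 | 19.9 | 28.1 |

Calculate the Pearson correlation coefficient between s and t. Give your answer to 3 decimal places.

0.132

n = 4, Σs = 46.4, Σt = 92.4, Σs² = 580.1, Σt² = 2177.78, Σst = 1077.45
nΣst − ΣsΣt = 4309.8 − 4287.36 = 22.44
nΣs² − (Σs)² = 2320.4 − 2152.96 = 167.44; nΣt² − (Σt)² = 8711.12 − 8537.76 = 173.36
r = 22.44 / √(167.44 × 173.36) = 22.44 / 170.3743 ≈ 0.132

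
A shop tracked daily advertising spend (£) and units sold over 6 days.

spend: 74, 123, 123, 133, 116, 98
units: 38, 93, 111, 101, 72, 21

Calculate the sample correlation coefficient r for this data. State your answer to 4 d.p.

0.8378

n = 6, Σx = 667, Σy = 436, Σx² = 76483, Σy² = 38240, Σxy = 51747
nΣxy − ΣxΣy = 310482 − 290812 = 19670
nΣx² − (Σx)² = 458898 − 444889 = 14009; nΣy² − (Σy)² = 229440 − 190096 = 39344
r = 19670 / √(14009 × 39344) = 19670 / 23477.0121 ≈ 0.8378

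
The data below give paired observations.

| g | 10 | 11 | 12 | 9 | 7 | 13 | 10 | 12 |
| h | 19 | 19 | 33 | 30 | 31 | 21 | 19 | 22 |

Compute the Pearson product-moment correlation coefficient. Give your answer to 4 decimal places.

-0.3449

n = 8, Σg = 84, Σh = 194, Σg² = 908, Σh² = 4958, Σgh = 2009
nΣgh − ΣgΣh = 16072 − 16296 = -224
nΣg² − (Σg)² = 7264 − 7056 = 208; nΣh² − (Σh)² = 39664 − 37636 = 2028
r = -224 / √(208 × 2028) = -224 / 649.4798 ≈ -0.3449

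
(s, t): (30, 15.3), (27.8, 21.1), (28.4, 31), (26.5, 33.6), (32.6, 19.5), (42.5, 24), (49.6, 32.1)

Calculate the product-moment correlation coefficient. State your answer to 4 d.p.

0.2017

n = 7, Σs = 237.4, Σt = 176.6, Σs² = 8510.82, Σt² = 4755.92, Σst = 6064.24
nΣst − ΣsΣt = 42449.68 − 41924.84 = 524.84
nΣs² − (Σs)² = 59575.74 − 56358.76 = 3216.98; nΣt² − (Σt)² = 33291.44 − 31187.56 = 2103.88
r = 524.84 / √(3216.98 × 2103.88) = 524.84 / 2601.5649 ≈ 0.2017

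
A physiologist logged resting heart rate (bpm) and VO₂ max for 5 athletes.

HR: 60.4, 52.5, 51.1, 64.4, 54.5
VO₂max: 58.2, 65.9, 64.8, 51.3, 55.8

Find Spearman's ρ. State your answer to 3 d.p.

Rank HR: 4, 2, 1, 5, 3
Rank VO₂max: 3, 5, 4, 1, 2
d = rank(HR) − rank(VO₂max): 1, -3, -3, 4, 1; Σd² = 36
ρ = 1 − 6Σd² / [n(n²−1)] = 1 − 6×36 / (5×24) = 1 − 216/120 ≈ -0.800

-0.800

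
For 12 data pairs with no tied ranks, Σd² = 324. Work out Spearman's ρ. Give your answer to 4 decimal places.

ρ = 1 − 6Σd² / [n(n²−1)] = 1 − 6×324 / (12×143)
  = 1 − 1944/1716 = 1 − 1.13287 ≈ -0.1329

-0.1329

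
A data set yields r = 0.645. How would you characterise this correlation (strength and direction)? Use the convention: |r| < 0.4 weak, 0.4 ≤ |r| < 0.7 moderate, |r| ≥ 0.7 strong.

moderate positive

r = 0.645 > 0 so the relationship is positive.
|r| = 0.645, which falls in the moderate range.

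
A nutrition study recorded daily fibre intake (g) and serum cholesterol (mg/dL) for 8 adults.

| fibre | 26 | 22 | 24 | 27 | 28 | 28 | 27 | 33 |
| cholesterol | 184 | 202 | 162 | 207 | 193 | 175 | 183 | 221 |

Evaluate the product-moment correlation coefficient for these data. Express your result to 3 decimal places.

n = 8, Σx = 215, Σy = 1527, Σx² = 5851, Σy² = 293957, Σxy = 41243
nΣxy − ΣxΣy = 329944 − 328305 = 1639
nΣx² − (Σx)² = 46808 − 46225 = 583; nΣy² − (Σy)² = 2351656 − 2331729 = 19927
r = 1639 / √(583 × 19927) = 1639 / 3408.4367 ≈ 0.481

0.481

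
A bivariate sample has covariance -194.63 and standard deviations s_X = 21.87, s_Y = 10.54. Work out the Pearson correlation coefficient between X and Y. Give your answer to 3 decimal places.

-0.844

r = Cov(X,Y) / (s_X · s_Y) = -194.63 / (21.87 × 10.54)
  = -194.63 / 230.5098 ≈ -0.844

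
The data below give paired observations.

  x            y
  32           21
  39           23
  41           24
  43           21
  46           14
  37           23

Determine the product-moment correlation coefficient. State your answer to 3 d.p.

-0.530

n = 6, Σx = 238, Σy = 126, Σx² = 9560, Σy² = 2712, Σxy = 4951
nΣxy − ΣxΣy = 29706 − 29988 = -282
nΣx² − (Σx)² = 57360 − 56644 = 716; nΣy² − (Σy)² = 16272 − 15876 = 396
r = -282 / √(716 × 396) = -282 / 532.4810 ≈ -0.530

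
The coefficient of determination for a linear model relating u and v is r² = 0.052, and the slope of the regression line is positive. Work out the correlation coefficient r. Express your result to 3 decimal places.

|r| = √0.052 = 0.228
The association is positive, so r = 0.228.

0.228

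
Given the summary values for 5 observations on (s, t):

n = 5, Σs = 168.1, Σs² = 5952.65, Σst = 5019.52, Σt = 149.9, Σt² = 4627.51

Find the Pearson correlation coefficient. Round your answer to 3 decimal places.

r = (nΣst − ΣsΣt) / √[(nΣs² − (Σs)²)(nΣt² − (Σt)²)]
Numerator: 5×5019.52 − 168.1×149.9 = -100.59
Denominator: √[(29763.25 − 28257.61)(23137.55 − 22470.01)] = √[1505.64 × 667.54] = 1002.5343
r = -100.59 / 1002.5343 ≈ -0.100

-0.100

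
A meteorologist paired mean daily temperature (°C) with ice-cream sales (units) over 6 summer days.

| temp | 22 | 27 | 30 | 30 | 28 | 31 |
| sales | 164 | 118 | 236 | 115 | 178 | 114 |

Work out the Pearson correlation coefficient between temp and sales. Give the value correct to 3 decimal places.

-0.073

n = 6, Σx = 168, Σy = 925, Σx² = 4758, Σy² = 154421, Σxy = 25842
nΣxy − ΣxΣy = 155052 − 155400 = -348
nΣx² − (Σx)² = 28548 − 28224 = 324; nΣy² − (Σy)² = 926526 − 855625 = 70901
r = -348 / √(324 × 70901) = -348 / 4792.9035 ≈ -0.073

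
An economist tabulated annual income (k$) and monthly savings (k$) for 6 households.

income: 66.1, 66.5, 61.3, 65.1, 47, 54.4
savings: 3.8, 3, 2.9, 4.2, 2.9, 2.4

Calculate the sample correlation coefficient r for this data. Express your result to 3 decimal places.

0.591

n = 6, Σx = 360.4, Σy = 19.2, Σx² = 21955.52, Σy² = 63.66, Σxy = 1168.73
nΣxy − ΣxΣy = 7012.38 − 6919.68 = 92.7
nΣx² − (Σx)² = 131733.12 − 129888.16 = 1844.96; nΣy² − (Σy)² = 381.96 − 368.64 = 13.32
r = 92.7 / √(1844.96 × 13.32) = 92.7 / 156.7637 ≈ 0.591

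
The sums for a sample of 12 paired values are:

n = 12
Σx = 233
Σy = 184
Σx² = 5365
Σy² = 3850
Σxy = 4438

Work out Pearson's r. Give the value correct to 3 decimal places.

0.930

r = (nΣxy − ΣxΣy) / √[(nΣx² − (Σx)²)(nΣy² − (Σy)²)]
Numerator: 12×4438 − 233×184 = 10384
Denominator: √[(64380 − 54289)(46200 − 33856)] = √[10091 × 12344] = 11160.7932
r = 10384 / 11160.7932 ≈ 0.930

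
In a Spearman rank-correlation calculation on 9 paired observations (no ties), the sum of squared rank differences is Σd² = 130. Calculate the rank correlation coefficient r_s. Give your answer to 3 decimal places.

ρ = 1 − 6Σd² / [n(n²−1)] = 1 − 6×130 / (9×80)
  = 1 − 780/720 = 1 − 1.0833 ≈ -0.083

-0.083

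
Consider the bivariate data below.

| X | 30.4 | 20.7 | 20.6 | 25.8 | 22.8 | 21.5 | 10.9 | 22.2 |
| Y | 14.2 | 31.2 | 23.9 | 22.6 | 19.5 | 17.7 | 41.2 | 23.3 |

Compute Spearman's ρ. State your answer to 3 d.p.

-0.810

Rank X: 8, 3, 2, 7, 6, 4, 1, 5
Rank Y: 1, 7, 6, 4, 3, 2, 8, 5
d = rank(X) − rank(Y): 7, -4, -4, 3, 3, 2, -7, 0; Σd² = 152
ρ = 1 − 6Σd² / [n(n²−1)] = 1 − 6×152 / (8×63) = 1 − 912/504 ≈ -0.810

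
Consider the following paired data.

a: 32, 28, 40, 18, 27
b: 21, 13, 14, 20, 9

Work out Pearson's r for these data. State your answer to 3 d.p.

-0.211

n = 5, Σa = 145, Σb = 77, Σa² = 4461, Σb² = 1287, Σab = 2199
nΣab − ΣaΣb = 10995 − 11165 = -170
nΣa² − (Σa)² = 22305 − 21025 = 1280; nΣb² − (Σb)² = 6435 − 5929 = 506
r = -170 / √(1280 × 506) = -170 / 804.7857 ≈ -0.211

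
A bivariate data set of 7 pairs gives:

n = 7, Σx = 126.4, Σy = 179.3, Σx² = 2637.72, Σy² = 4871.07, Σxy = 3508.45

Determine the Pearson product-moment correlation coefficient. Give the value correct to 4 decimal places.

0.8610

r = (nΣxy − ΣxΣy) / √[(nΣx² − (Σx)²)(nΣy² − (Σy)²)]
Numerator: 7×3508.45 − 126.4×179.3 = 1895.63
Denominator: √[(18464.04 − 15976.96)(34097.49 − 32148.49)] = √[2487.08 × 1949] = 2201.6628
r = 1895.63 / 2201.6628 ≈ 0.8610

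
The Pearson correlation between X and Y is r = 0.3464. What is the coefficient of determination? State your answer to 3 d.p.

r² = (0.3464)² = 0.120

0.120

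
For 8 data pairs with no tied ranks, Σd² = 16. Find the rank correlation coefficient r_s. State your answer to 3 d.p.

ρ = 1 − 6Σd² / [n(n²−1)] = 1 − 6×16 / (8×63)
  = 1 − 96/504 = 1 − 0.1905 ≈ 0.810

0.810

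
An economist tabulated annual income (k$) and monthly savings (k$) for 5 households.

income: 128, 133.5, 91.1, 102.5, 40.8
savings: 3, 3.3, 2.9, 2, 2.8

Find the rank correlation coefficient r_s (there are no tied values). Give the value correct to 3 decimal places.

Rank income: 4, 5, 2, 3, 1
Rank savings: 4, 5, 3, 1, 2
d = rank(income) − rank(savings): 0, 0, -1, 2, -1; Σd² = 6
ρ = 1 − 6Σd² / [n(n²−1)] = 1 − 6×6 / (5×24) = 1 − 36/120 ≈ 0.700

0.700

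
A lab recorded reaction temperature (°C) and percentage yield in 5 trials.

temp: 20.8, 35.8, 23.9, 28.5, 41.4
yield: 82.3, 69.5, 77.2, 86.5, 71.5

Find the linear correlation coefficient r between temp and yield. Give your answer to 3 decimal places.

-0.704

n = 5, Σx = 150.4, Σy = 387, Σx² = 4811.7, Σy² = 30157.88, Σxy = 11470.37
nΣxy − ΣxΣy = 57351.85 − 58204.8 = -852.95
nΣx² − (Σx)² = 24058.5 − 22620.16 = 1438.34; nΣy² − (Σy)² = 150789.4 − 149769 = 1020.4
r = -852.95 / √(1438.34 × 1020.4) = -852.95 / 1211.4793 ≈ -0.704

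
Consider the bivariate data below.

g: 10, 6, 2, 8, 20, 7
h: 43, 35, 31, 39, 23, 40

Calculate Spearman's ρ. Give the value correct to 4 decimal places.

0.0857

Rank g: 5, 2, 1, 4, 6, 3
Rank h: 6, 3, 2, 4, 1, 5
d = rank(g) − rank(h): -1, -1, -1, 0, 5, -2; Σd² = 32
ρ = 1 − 6Σd² / [n(n²−1)] = 1 − 6×32 / (6×35) = 1 − 192/210 ≈ 0.0857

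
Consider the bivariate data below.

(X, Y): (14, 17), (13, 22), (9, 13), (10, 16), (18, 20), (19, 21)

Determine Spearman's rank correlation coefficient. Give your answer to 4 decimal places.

0.6571

Rank X: 4, 3, 1, 2, 5, 6
Rank Y: 3, 6, 1, 2, 4, 5
d = rank(X) − rank(Y): 1, -3, 0, 0, 1, 1; Σd² = 12
ρ = 1 − 6Σd² / [n(n²−1)] = 1 − 6×12 / (6×35) = 1 − 72/210 ≈ 0.6571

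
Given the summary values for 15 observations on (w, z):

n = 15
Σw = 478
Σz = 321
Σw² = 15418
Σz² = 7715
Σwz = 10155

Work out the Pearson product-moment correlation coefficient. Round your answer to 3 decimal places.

r = (nΣwz − ΣwΣz) / √[(nΣw² − (Σw)²)(nΣz² − (Σz)²)]
Numerator: 15×10155 − 478×321 = -1113
Denominator: √[(231270 − 228484)(115725 − 103041)] = √[2786 × 12684] = 5944.5457
r = -1113 / 5944.5457 ≈ -0.187

-0.187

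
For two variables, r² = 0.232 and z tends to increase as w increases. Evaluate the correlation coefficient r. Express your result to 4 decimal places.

|r| = √0.232 = 0.4817
The association is positive, so r = 0.4817.

0.4817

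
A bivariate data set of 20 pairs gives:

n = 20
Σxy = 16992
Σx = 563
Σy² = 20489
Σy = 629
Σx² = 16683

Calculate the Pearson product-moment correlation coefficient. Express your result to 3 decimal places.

-0.930

r = (nΣxy − ΣxΣy) / √[(nΣx² − (Σx)²)(nΣy² − (Σy)²)]
Numerator: 20×16992 − 563×629 = -14287
Denominator: √[(333660 − 316969)(409780 − 395641)] = √[16691 × 14139] = 15362.0978
r = -14287 / 15362.0978 ≈ -0.930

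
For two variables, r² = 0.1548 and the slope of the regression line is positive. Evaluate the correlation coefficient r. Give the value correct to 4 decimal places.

|r| = √0.1548 = 0.3934
The association is positive, so r = 0.3934.

0.3934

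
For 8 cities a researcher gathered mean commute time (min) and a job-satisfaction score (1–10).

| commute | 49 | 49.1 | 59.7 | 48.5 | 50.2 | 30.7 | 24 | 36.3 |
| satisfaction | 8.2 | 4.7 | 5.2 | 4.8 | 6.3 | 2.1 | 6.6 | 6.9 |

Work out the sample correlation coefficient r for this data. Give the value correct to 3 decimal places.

0.126

n = 8, Σx = 347.5, Σy = 44.8, Σx² = 16084.37, Σy² = 274.68, Σxy = 1965.41
nΣxy − ΣxΣy = 15723.28 − 15568 = 155.28
nΣx² − (Σx)² = 128674.96 − 120756.25 = 7918.71; nΣy² − (Σy)² = 2197.44 − 2007.04 = 190.4
r = 155.28 / √(7918.71 × 190.4) = 155.28 / 1227.8935 ≈ 0.126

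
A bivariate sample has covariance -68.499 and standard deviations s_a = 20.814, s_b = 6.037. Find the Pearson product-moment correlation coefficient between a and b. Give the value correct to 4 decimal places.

-0.5451

r = Cov(a,b) / (s_a · s_b) = -68.499 / (20.814 × 6.037)
  = -68.499 / 125.6541 ≈ -0.5451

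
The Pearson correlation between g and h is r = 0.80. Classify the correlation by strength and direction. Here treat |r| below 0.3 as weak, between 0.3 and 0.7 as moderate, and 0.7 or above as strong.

strong positive

r = 0.80 > 0 so the relationship is positive.
|r| = 0.80, which falls in the strong range.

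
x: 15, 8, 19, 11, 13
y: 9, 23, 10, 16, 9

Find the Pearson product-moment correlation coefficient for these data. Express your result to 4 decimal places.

n = 5, Σx = 66, Σy = 67, Σx² = 940, Σy² = 1047, Σxy = 802
nΣxy − ΣxΣy = 4010 − 4422 = -412
nΣx² − (Σx)² = 4700 − 4356 = 344; nΣy² − (Σy)² = 5235 − 4489 = 746
r = -412 / √(344 × 746) = -412 / 506.5807 ≈ -0.8133

-0.8133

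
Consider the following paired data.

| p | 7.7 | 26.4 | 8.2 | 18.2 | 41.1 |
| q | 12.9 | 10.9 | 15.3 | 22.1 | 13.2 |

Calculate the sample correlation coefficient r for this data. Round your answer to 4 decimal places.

-0.2257

n = 5, Σp = 101.6, Σq = 74.4, Σp² = 2843.94, Σq² = 1181.96, Σpq = 1457.29
nΣpq − ΣpΣq = 7286.45 − 7559.04 = -272.59
nΣp² − (Σp)² = 14219.7 − 10322.56 = 3897.14; nΣq² − (Σq)² = 5909.8 − 5535.36 = 374.44
r = -272.59 / √(3897.14 × 374.44) = -272.59 / 1207.9922 ≈ -0.2257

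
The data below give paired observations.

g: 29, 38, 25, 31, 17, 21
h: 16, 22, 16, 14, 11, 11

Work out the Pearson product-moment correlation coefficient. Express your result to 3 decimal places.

n = 6, Σg = 161, Σh = 90, Σg² = 4601, Σh² = 1434, Σgh = 2552
nΣgh − ΣgΣh = 15312 − 14490 = 822
nΣg² − (Σg)² = 27606 − 25921 = 1685; nΣh² − (Σh)² = 8604 − 8100 = 504
r = 822 / √(1685 × 504) = 822 / 921.5422 ≈ 0.892

0.892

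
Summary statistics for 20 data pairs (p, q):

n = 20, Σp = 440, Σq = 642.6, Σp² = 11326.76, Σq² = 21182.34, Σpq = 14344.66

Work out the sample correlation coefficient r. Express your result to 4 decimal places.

r = (nΣpq − ΣpΣq) / √[(nΣp² − (Σp)²)(nΣq² − (Σq)²)]
Numerator: 20×14344.66 − 440×642.6 = 4149.2
Denominator: √[(226535.2 − 193600)(423646.8 − 412934.76)] = √[32935.2 × 10712.04] = 18783.0557
r = 4149.2 / 18783.0557 ≈ 0.2209

0.2209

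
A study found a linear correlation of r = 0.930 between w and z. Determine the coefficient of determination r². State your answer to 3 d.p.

r² = (0.930)² = 0.865

0.865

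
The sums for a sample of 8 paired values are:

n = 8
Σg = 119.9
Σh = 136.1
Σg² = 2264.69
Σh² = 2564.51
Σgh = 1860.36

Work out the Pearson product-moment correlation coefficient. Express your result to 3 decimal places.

-0.526

r = (nΣgh − ΣgΣh) / √[(nΣg² − (Σg)²)(nΣh² − (Σh)²)]
Numerator: 8×1860.36 − 119.9×136.1 = -1435.51
Denominator: √[(18117.52 − 14376.01)(20516.08 − 18523.21)] = √[3741.51 × 1992.87] = 2730.6305
r = -1435.51 / 2730.6305 ≈ -0.526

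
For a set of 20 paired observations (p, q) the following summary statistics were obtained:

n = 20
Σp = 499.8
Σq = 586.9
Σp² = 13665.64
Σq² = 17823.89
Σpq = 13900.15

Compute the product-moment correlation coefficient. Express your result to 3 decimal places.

r = (nΣpq − ΣpΣq) / √[(nΣp² − (Σp)²)(nΣq² − (Σq)²)]
Numerator: 20×13900.15 − 499.8×586.9 = -15329.62
Denominator: √[(273312.8 − 249800.04)(356477.8 − 344451.61)] = √[23512.76 × 12026.19] = 16815.7343
r = -15329.62 / 16815.7343 ≈ -0.912

-0.912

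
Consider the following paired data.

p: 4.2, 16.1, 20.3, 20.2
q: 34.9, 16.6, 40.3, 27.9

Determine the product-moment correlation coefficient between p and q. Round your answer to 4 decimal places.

n = 4, Σp = 60.8, Σq = 119.7, Σp² = 1096.98, Σq² = 3896.07, Σpq = 1795.51
nΣpq − ΣpΣq = 7182.04 − 7277.76 = -95.72
nΣp² − (Σp)² = 4387.92 − 3696.64 = 691.28; nΣq² − (Σq)² = 15584.28 − 14328.09 = 1256.19
r = -95.72 / √(691.28 × 1256.19) = -95.72 / 931.8686 ≈ -0.1027

-0.1027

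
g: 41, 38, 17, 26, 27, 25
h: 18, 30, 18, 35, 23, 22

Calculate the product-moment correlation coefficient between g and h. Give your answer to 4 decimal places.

n = 6, Σg = 174, Σh = 146, Σg² = 5444, Σh² = 3786, Σgh = 4265
nΣgh − ΣgΣh = 25590 − 25404 = 186
nΣg² − (Σg)² = 32664 − 30276 = 2388; nΣh² − (Σh)² = 22716 − 21316 = 1400
r = 186 / √(2388 × 1400) = 186 / 1828.4420 ≈ 0.1017

0.1017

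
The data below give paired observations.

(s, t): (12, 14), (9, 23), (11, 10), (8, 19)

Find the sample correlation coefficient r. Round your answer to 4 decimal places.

-0.7385

n = 4, Σs = 40, Σt = 66, Σs² = 410, Σt² = 1186, Σst = 637
nΣst − ΣsΣt = 2548 − 2640 = -92
nΣs² − (Σs)² = 1640 − 1600 = 40; nΣt² − (Σt)² = 4744 − 4356 = 388
r = -92 / √(40 × 388) = -92 / 124.5793 ≈ -0.7385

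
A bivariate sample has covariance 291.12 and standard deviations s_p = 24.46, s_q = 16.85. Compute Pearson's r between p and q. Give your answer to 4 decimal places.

r = Cov(p,q) / (s_p · s_q) = 291.12 / (24.46 × 16.85)
  = 291.12 / 412.1510 ≈ 0.7063

0.7063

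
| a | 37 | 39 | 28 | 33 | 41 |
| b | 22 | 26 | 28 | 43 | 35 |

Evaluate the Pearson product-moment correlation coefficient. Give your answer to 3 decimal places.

-0.096

n = 5, Σa = 178, Σb = 154, Σa² = 6444, Σb² = 5018, Σab = 5466
nΣab − ΣaΣb = 27330 − 27412 = -82
nΣa² − (Σa)² = 32220 − 31684 = 536; nΣb² − (Σb)² = 25090 − 23716 = 1374
r = -82 / √(536 × 1374) = -82 / 858.1748 ≈ -0.096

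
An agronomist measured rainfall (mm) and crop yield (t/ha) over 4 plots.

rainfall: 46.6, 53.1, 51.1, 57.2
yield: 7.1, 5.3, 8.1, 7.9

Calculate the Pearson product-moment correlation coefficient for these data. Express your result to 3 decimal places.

n = 4, Σx = 208, Σy = 28.4, Σx² = 10874.22, Σy² = 206.52, Σxy = 1478.08
nΣxy − ΣxΣy = 5912.32 − 5907.2 = 5.12
nΣx² − (Σx)² = 43496.88 − 43264 = 232.88; nΣy² − (Σy)² = 826.08 − 806.56 = 19.52
r = 5.12 / √(232.88 × 19.52) = 5.12 / 67.4227 ≈ 0.076

0.076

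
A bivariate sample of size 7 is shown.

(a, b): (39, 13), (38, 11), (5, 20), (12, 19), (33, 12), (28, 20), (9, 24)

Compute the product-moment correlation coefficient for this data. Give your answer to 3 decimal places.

-0.845

n = 7, Σa = 164, Σb = 119, Σa² = 5088, Σb² = 2171, Σab = 2425
nΣab − ΣaΣb = 16975 − 19516 = -2541
nΣa² − (Σa)² = 35616 − 26896 = 8720; nΣb² − (Σb)² = 15197 − 14161 = 1036
r = -2541 / √(8720 × 1036) = -2541 / 3005.6480 ≈ -0.845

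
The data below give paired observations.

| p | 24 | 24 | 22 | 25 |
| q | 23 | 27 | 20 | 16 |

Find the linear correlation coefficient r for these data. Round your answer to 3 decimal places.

n = 4, Σp = 95, Σq = 86, Σp² = 2261, Σq² = 1914, Σpq = 2040
nΣpq − ΣpΣq = 8160 − 8170 = -10
nΣp² − (Σp)² = 9044 − 9025 = 19; nΣq² − (Σq)² = 7656 − 7396 = 260
r = -10 / √(19 × 260) = -10 / 70.2851 ≈ -0.142

-0.142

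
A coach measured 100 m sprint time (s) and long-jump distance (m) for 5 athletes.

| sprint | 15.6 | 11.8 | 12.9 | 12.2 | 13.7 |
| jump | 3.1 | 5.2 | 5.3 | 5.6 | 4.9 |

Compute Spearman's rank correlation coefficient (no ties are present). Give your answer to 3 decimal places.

-0.700

Rank sprint: 5, 1, 3, 2, 4
Rank jump: 1, 3, 4, 5, 2
d = rank(sprint) − rank(jump): 4, -2, -1, -3, 2; Σd² = 34
ρ = 1 − 6Σd² / [n(n²−1)] = 1 − 6×34 / (5×24) = 1 − 204/120 ≈ -0.700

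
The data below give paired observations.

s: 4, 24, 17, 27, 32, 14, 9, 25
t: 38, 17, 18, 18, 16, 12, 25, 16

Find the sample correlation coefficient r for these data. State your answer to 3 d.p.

n = 8, Σs = 152, Σt = 160, Σs² = 3536, Σt² = 3662, Σst = 2657
nΣst − ΣsΣt = 21256 − 24320 = -3064
nΣs² − (Σs)² = 28288 − 23104 = 5184; nΣt² − (Σt)² = 29296 − 25600 = 3696
r = -3064 / √(5184 × 3696) = -3064 / 4377.2210 ≈ -0.700

-0.700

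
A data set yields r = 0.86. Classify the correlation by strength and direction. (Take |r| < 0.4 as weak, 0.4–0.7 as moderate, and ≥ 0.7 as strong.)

strong positive

r = 0.86 > 0 so the relationship is positive.
|r| = 0.86, which falls in the strong range.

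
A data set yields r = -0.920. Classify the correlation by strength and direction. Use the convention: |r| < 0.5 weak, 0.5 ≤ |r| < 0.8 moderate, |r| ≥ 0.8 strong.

r = -0.920 < 0 so the relationship is negative.
|r| = 0.920, which falls in the strong range.

strong negative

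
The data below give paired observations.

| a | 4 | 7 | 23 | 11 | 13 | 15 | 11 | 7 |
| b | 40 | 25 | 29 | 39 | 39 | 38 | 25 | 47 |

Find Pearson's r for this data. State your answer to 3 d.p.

-0.290

n = 8, Σa = 91, Σb = 282, Σa² = 1279, Σb² = 10386, Σab = 3112
nΣab − ΣaΣb = 24896 − 25662 = -766
nΣa² − (Σa)² = 10232 − 8281 = 1951; nΣb² − (Σb)² = 83088 − 79524 = 3564
r = -766 / √(1951 × 3564) = -766 / 2636.9232 ≈ -0.290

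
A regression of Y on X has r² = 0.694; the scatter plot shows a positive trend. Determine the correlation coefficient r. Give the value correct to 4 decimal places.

|r| = √0.694 = 0.8331
The association is positive, so r = 0.8331.

0.8331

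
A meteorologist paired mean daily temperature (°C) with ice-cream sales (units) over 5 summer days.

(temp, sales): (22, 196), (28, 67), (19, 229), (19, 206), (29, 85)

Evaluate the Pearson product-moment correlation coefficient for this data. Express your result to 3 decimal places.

-0.972

n = 5, Σx = 117, Σy = 783, Σx² = 2831, Σy² = 145007, Σxy = 16918
nΣxy − ΣxΣy = 84590 − 91611 = -7021
nΣx² − (Σx)² = 14155 − 13689 = 466; nΣy² − (Σy)² = 725035 − 613089 = 111946
r = -7021 / √(466 × 111946) = -7021 / 7222.6613 ≈ -0.972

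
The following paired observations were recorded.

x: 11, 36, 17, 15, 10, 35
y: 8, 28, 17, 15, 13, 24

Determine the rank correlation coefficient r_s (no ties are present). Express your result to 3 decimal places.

Rank x: 2, 6, 4, 3, 1, 5
Rank y: 1, 6, 4, 3, 2, 5
d = rank(x) − rank(y): 1, 0, 0, 0, -1, 0; Σd² = 2
ρ = 1 − 6Σd² / [n(n²−1)] = 1 − 6×2 / (6×35) = 1 − 12/210 ≈ 0.943

0.943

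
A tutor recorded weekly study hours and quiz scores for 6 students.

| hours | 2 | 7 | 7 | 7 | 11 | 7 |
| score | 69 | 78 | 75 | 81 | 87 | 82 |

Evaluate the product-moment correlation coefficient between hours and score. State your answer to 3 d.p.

n = 6, Σx = 41, Σy = 472, Σx² = 321, Σy² = 37324, Σxy = 3307
nΣxy − ΣxΣy = 19842 − 19352 = 490
nΣx² − (Σx)² = 1926 − 1681 = 245; nΣy² − (Σy)² = 223944 − 222784 = 1160
r = 490 / √(245 × 1160) = 490 / 533.1041 ≈ 0.919

0.919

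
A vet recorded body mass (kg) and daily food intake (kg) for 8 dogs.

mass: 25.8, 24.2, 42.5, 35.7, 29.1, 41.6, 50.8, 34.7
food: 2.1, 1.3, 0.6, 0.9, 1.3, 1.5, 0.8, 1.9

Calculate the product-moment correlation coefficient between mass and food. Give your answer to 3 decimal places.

-0.584

n = 8, Σx = 284.4, Σy = 10.4, Σx² = 10694.12, Σy² = 15.46, Σxy = 350.07
nΣxy − ΣxΣy = 2800.56 − 2957.76 = -157.2
nΣx² − (Σx)² = 85552.96 − 80883.36 = 4669.6; nΣy² − (Σy)² = 123.68 − 108.16 = 15.52
r = -157.2 / √(4669.6 × 15.52) = -157.2 / 269.2066 ≈ -0.584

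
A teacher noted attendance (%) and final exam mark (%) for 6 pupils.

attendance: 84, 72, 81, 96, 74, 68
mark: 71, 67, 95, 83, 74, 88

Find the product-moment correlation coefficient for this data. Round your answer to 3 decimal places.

n = 6, Σx = 475, Σy = 478, Σx² = 38117, Σy² = 38664, Σxy = 37911
nΣxy − ΣxΣy = 227466 − 227050 = 416
nΣx² − (Σx)² = 228702 − 225625 = 3077; nΣy² − (Σy)² = 231984 − 228484 = 3500
r = 416 / √(3077 × 3500) = 416 / 3281.6916 ≈ 0.127

0.127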